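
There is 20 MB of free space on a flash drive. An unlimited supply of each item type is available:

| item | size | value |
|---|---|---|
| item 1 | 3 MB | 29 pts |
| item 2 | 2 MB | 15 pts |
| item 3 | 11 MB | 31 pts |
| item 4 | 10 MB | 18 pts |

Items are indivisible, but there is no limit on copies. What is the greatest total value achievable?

189 pts

Best value-per-unit is item 1 at 29/3; filling with it alone gives 6×29 = 174.
Optimal mix: 6×item 1 + 1×item 2 → size 20, value 189.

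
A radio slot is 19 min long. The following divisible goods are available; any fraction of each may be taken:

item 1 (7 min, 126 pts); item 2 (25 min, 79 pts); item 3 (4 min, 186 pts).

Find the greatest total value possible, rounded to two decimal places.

337.28

Take in order of value per unit:
- item 3 (186/4 per unit): all 4 → value 186, running total 186.00
- item 1 (126/7 per unit): all 7 → value 126, running total 312.00
- item 2 (79/25 per unit): 8 of 25 → value 8×79/25 = 25.2800, running total 337.28
Total 337.28.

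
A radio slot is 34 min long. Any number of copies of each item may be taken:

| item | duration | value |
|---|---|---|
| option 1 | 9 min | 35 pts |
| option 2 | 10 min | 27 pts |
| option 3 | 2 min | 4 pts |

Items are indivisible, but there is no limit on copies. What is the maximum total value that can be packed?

Best value-per-unit is option 1 at 35/9; filling with it alone gives 3×35 = 105.
Optimal mix: 3×option 1 + 3×option 3 → duration 33, value 117.

117 pts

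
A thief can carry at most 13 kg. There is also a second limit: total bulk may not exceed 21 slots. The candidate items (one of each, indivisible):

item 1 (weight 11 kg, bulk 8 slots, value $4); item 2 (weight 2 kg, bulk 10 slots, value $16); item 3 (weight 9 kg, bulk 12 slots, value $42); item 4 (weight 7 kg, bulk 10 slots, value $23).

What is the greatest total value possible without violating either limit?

$42

Feasible sets respecting both limits:
- item 3: weight 9, bulk 12, value 42
- item 2+item 4: weight 9, bulk 20, value 39
- item 4: weight 7, bulk 10, value 23
Best: $42.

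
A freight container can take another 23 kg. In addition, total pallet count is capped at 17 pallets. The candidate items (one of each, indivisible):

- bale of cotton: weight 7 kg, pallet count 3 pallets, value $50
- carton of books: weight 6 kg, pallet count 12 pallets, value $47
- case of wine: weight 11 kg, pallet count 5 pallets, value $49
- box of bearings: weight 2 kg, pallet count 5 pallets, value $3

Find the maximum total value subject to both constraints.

$102

Feasible sets respecting both limits:
- bale of cotton+case of wine+box of bearings: weight 20, pallet count 13, value 102
- bale of cotton+case of wine: weight 18, pallet count 8, value 99
- bale of cotton+carton of books: weight 13, pallet count 15, value 97
Best: $102.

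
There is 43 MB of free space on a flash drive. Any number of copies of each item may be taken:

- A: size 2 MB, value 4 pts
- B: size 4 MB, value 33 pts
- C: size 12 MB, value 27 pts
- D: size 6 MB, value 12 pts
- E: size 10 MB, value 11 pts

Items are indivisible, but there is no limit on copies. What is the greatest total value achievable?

334 pts

Best value-per-unit is B at 33/4; filling with it alone gives 10×33 = 330.
Optimal mix: 1×A + 10×B → size 42, value 334.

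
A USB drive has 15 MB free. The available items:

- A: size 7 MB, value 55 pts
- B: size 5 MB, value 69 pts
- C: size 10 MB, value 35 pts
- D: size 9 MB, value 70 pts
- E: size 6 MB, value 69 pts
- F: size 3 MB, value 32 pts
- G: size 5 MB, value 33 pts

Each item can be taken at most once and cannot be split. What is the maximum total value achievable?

170 pts

Check high-value combinations within 15 MB:
- B+E+F: size 5+6+3=14, value 69+69+32=170
- A+B+F: size 7+5+3=15, value 55+69+32=156
- B+D: size 5+9=14, value 69+70=139
Best: 170 pts.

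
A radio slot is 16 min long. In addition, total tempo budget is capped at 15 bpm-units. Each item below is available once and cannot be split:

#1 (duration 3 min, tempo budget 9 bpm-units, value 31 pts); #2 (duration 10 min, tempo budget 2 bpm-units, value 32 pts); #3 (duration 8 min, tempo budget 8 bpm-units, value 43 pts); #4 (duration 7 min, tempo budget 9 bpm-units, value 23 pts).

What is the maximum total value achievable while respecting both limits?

63 pts

Feasible sets respecting both limits:
- #1+#2: duration 13, tempo budget 11, value 63
- #3: duration 8, tempo budget 8, value 43
- #2: duration 10, tempo budget 2, value 32
Best: 63 pts.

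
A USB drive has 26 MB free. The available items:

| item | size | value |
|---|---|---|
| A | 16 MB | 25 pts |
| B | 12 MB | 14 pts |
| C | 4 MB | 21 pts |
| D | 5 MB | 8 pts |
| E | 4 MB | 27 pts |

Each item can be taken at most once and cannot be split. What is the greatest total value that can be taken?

Check high-value combinations within 26 MB:
- A+C+E: size 16+4+4=24, value 25+21+27=73
- B+C+D+E: size 12+4+5+4=25, value 14+21+8+27=70
- B+C+E: size 12+4+4=20, value 14+21+27=62
- A+D+E: size 16+5+4=25, value 25+8+27=60
Best: 73 pts.

73 pts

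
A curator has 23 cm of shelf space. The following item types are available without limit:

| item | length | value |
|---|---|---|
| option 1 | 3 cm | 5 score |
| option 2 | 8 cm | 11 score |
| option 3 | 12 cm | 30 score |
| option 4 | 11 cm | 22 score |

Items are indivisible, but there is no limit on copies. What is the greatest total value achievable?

Best value-per-unit is option 3 at 30/12; filling with it alone gives 1×30 = 30.
Optimal mix: 1×option 3 + 1×option 4 → length 23, value 52.

52 score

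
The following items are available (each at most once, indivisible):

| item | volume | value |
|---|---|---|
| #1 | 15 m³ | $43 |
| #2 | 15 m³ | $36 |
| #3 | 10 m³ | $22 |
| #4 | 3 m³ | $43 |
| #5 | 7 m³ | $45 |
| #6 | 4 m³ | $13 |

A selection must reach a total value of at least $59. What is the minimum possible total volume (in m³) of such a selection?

Subsets with value ≥ 59, sorted by total volume:
- #4+#5: volume 10, value 88
- #3+#4: volume 13, value 65
- #4+#5+#6: volume 14, value 101
Minimum volume: 10 m³.

10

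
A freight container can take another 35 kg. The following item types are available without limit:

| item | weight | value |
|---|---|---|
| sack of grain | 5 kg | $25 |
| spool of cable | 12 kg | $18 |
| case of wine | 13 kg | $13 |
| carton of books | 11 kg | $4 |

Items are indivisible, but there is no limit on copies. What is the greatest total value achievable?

Best value-per-unit is sack of grain at 25/5, and filling with it alone uses weight 7×5=35. No mix of the others beats 7×25 = 175.

$175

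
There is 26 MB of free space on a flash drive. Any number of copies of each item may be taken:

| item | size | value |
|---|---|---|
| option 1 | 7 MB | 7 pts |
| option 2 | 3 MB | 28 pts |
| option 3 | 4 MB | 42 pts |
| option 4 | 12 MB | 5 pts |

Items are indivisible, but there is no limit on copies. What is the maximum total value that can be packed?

Best value-per-unit is option 3 at 42/4; filling with it alone gives 6×42 = 252.
Optimal mix: 2×option 2 + 5×option 3 → size 26, value 266.

266 pts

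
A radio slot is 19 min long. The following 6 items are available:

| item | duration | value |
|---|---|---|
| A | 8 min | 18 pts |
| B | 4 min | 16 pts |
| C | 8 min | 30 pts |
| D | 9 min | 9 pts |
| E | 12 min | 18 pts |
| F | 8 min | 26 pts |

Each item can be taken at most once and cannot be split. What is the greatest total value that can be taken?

This is a 0/1 knapsack; check combinations near the capacity.
- C+F: duration 8+8=16, value 30+26=56
- A+C: duration 8+8=16, value 18+30=48
- B+C: duration 4+8=12, value 16+30=46
Best: 56 pts.

56 pts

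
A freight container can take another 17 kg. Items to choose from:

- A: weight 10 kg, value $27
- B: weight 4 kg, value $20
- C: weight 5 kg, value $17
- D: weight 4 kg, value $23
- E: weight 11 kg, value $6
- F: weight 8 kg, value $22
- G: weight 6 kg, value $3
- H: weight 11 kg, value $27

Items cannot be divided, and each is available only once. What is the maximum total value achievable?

This is a 0/1 knapsack; check combinations near the capacity.
- B+D+F: weight 4+4+8=16, value 20+23+22=65
- C+D+F: weight 5+4+8=17, value 17+23+22=62
- B+C+D: weight 4+5+4=13, value 20+17+23=60
- B+C+F: weight 4+5+8=17, value 20+17+22=59
Best: $65.

$65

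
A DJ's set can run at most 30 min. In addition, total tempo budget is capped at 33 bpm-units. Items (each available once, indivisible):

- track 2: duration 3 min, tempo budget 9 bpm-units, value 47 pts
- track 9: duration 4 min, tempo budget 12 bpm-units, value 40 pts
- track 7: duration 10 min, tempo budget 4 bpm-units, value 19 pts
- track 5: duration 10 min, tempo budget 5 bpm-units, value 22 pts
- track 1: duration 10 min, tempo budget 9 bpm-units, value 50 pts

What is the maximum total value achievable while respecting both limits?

137 pts

Feasible sets respecting both limits:
- track 2+track 9+track 1: duration 17, tempo budget 30, value 137
- track 2+track 9+track 7+track 5: duration 27, tempo budget 30, value 128
- track 2+track 5+track 1: duration 23, tempo budget 23, value 119
- track 2+track 7+track 1: duration 23, tempo budget 22, value 116
Best: 137 pts.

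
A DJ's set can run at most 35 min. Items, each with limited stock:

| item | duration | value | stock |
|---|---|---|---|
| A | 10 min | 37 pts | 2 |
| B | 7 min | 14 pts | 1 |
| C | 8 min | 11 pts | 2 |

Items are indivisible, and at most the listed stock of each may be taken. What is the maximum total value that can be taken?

Best selections within duration 35 and stock limits:
- 2×A + 1×B + 1×C: duration 35, value 99
- 2×A + 1×B: duration 27, value 88
- 2×A + 1×C: duration 28, value 85
Best: 99 pts.

99 pts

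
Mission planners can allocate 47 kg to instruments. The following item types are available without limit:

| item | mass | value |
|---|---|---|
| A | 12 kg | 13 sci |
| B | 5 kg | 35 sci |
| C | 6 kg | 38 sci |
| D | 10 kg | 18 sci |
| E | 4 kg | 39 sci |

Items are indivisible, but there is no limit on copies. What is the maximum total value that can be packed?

429 sci

Best value-per-unit is E at 39/4, and filling with it alone uses mass 11×4=44. No mix of the others beats 11×39 = 429.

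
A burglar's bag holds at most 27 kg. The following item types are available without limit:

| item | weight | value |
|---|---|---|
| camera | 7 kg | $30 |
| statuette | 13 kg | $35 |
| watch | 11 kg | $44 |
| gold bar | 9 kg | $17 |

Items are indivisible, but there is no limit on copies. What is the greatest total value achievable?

$104

Best value-per-unit is camera at 30/7; filling with it alone gives 3×30 = 90.
Optimal mix: 2×camera + 1×watch → weight 25, value 104.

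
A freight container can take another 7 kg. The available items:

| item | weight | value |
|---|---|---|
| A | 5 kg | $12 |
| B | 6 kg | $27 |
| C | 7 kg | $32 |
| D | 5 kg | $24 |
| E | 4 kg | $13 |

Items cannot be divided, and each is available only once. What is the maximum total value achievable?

$32

Check high-value combinations within 7 kg:
- C: weight 7, value 32
- B: weight 6, value 27
- D: weight 5, value 24
- E: weight 4, value 13
Best: $32.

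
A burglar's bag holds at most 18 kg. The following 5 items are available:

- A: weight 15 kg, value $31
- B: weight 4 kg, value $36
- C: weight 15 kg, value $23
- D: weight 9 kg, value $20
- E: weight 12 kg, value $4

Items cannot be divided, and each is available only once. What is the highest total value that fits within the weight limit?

This is a 0/1 knapsack; check combinations near the capacity.
- B+D: weight 4+9=13, value 36+20=56
- B+E: weight 4+12=16, value 36+4=40
- B: weight 4, value 36
- A: weight 15, value 31
- C: weight 15, value 23
Best: $56.

$56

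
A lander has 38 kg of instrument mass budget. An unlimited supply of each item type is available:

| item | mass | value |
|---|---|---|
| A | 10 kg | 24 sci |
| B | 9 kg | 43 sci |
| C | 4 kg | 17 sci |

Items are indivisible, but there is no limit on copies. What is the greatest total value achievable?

Best value-per-unit is B at 43/9, and filling with it alone uses mass 4×9=36. No mix of the others beats 4×43 = 172.

172 sci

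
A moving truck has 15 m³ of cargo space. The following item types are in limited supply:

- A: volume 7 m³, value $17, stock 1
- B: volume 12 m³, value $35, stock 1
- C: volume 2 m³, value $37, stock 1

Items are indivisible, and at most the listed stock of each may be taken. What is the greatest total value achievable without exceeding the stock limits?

$72

Top feasible selections:
- 1×B + 1×C: volume 14, value 72
- 1×A + 1×C: volume 9, value 54
- 1×C: volume 2, value 37
Best: $72.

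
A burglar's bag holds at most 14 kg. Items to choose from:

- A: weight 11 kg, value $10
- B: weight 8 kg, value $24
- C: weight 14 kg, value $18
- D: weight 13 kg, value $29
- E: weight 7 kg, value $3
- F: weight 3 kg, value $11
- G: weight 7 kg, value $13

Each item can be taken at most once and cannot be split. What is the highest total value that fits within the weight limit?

$35

Check high-value combinations within 14 kg:
- B+F: weight 8+3=11, value 24+11=35
- D: weight 13, value 29
- B: weight 8, value 24
- F+G: weight 3+7=10, value 11+13=24
Best: $35.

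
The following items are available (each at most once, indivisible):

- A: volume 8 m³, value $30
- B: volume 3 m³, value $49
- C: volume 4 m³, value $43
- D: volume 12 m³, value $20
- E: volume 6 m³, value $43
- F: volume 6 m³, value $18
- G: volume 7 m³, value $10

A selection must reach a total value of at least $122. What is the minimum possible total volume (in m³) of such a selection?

Subsets with value ≥ 122, sorted by total volume:
- B+C+E: volume 13, value 135
- A+B+C: volume 15, value 122
- A+B+E: volume 17, value 122
- B+C+E+F: volume 19, value 153
Minimum volume: 13 m³.

13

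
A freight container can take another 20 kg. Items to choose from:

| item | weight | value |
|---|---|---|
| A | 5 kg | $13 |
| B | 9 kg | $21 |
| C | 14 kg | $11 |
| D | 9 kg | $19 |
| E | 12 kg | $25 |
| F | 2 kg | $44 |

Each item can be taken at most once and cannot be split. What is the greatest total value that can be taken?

$84

Check high-value combinations within 20 kg:
- B+D+F: weight 9+9+2=20, value 21+19+44=84
- A+E+F: weight 5+12+2=19, value 13+25+44=82
- A+B+F: weight 5+9+2=16, value 13+21+44=78
- A+D+F: weight 5+9+2=16, value 13+19+44=76
Best: $84.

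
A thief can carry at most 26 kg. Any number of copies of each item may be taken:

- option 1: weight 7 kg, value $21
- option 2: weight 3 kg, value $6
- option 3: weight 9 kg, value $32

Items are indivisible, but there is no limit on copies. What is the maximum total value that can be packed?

Best value-per-unit is option 3 at 32/9; filling with it alone gives 2×32 = 64.
Optimal mix: 1×option 1 + 2×option 3 → weight 25, value 85.

$85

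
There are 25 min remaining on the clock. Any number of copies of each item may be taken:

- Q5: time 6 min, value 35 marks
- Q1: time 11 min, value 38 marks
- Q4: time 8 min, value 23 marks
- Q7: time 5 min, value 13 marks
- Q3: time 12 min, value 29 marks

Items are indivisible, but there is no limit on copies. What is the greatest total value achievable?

Best value-per-unit is Q5 at 35/6, and filling with it alone uses time 4×6=24. No mix of the others beats 4×35 = 140.

140 marks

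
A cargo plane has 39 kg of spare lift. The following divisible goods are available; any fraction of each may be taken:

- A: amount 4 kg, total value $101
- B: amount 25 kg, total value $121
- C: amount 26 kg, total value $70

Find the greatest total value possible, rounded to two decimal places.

248.92

Take in order of value per unit:
- A (101/4 per unit): all 4 → value 101, running total 101.00
- B (121/25 per unit): all 25 → value 121, running total 222.00
- C (70/26 per unit): 10 of 26 → value 10×70/26 = 26.9231, running total 248.92
Total 248.92.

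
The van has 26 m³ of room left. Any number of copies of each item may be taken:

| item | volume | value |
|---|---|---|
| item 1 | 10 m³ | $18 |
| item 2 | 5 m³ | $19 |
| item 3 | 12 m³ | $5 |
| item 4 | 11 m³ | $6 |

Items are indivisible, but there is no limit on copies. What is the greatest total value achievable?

$95

Best value-per-unit is item 2 at 19/5, and filling with it alone uses volume 5×5=25. No mix of the others beats 5×19 = 95.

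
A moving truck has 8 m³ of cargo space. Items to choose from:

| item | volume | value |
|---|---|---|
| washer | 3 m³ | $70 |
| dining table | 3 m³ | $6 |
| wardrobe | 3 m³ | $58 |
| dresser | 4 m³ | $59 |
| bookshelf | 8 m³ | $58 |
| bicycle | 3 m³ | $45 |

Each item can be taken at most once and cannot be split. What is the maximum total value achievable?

$129

This is a 0/1 knapsack; check combinations near the capacity.
- washer+dresser: volume 3+4=7, value 70+59=129
- washer+wardrobe: volume 3+3=6, value 70+58=128
- wardrobe+dresser: volume 3+4=7, value 58+59=117
Best: $129.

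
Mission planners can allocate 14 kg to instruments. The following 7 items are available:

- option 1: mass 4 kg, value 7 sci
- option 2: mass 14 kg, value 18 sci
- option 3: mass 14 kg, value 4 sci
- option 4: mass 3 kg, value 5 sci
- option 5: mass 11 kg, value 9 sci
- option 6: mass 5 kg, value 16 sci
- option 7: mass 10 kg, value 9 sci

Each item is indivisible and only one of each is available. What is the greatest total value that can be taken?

28 sci

Check high-value combinations within 14 kg:
- option 1+option 4+option 6: mass 4+3+5=12, value 7+5+16=28
- option 1+option 6: mass 4+5=9, value 7+16=23
- option 4+option 6: mass 3+5=8, value 5+16=21
Best: 28 sci.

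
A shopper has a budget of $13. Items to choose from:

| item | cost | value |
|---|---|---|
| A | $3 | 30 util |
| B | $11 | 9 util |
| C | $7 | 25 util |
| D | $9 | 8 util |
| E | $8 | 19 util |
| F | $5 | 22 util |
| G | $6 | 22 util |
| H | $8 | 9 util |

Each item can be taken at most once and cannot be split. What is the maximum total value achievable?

Check high-value combinations within $13:
- A+C: cost 3+7=10, value 30+25=55
- A+F: cost 3+5=8, value 30+22=52
- A+G: cost 3+6=9, value 30+22=52
- A+E: cost 3+8=11, value 30+19=49
- C+F: cost 7+5=12, value 25+22=47
Best: 55 util.

55 util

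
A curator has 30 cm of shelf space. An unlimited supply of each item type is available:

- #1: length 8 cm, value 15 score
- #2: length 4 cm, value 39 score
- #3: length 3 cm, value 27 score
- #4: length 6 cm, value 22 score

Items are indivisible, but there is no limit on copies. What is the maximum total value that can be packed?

288 score

Best value-per-unit is #2 at 39/4; filling with it alone gives 7×39 = 273.
Optimal mix: 6×#2 + 2×#3 → length 30, value 288.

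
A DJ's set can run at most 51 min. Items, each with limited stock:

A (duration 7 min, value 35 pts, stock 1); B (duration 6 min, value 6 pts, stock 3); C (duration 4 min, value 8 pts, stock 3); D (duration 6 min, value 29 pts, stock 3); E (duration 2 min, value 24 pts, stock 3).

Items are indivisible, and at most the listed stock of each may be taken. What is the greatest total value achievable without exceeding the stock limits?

Best selections within duration 51 and stock limits:
- 1×A + 1×B + 3×C + 3×D + 3×E: duration 49, value 224
- 1×A + 2×B + 2×C + 3×D + 3×E: duration 51, value 222
Best: 224 pts.

224 pts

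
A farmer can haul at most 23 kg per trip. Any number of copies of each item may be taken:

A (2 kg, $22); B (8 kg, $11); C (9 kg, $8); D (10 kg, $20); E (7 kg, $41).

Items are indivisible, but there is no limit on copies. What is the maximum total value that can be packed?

$242

Best value-per-unit is A at 22/2, and filling with it alone uses weight 11×2=22. No mix of the others beats 11×22 = 242.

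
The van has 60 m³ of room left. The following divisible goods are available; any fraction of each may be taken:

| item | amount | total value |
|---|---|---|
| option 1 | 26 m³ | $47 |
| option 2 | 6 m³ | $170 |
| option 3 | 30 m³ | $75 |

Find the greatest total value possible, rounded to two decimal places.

288.38

Take in order of value per unit:
- option 2 (170/6 per unit): all 6 → value 170, running total 170.00
- option 3 (75/30 per unit): all 30 → value 75, running total 245.00
- option 1 (47/26 per unit): 24 of 26 → value 24×47/26 = 43.3846, running total 288.38
Total 288.38.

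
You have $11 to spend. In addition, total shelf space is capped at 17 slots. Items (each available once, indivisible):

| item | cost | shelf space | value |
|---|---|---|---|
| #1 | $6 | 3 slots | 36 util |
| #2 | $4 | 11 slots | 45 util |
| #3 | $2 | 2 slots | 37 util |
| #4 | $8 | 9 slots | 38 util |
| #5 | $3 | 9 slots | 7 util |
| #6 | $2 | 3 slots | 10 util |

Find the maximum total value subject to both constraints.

92 util

Feasible sets respecting both limits:
- #2+#3+#6: cost 8, shelf space 16, value 92
- #1+#3+#6: cost 10, shelf space 8, value 83
- #2+#3: cost 6, shelf space 13, value 82
Best: 92 util.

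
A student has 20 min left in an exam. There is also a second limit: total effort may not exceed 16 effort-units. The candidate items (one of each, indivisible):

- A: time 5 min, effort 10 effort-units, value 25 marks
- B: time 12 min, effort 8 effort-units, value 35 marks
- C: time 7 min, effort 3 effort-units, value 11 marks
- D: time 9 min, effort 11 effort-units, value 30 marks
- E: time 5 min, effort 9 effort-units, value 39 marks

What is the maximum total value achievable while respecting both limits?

Feasible sets respecting both limits:
- C+E: time 12, effort 12, value 50
- B+C: time 19, effort 11, value 46
- C+D: time 16, effort 14, value 41
- E: time 5, effort 9, value 39
Best: 50 marks.

50 marks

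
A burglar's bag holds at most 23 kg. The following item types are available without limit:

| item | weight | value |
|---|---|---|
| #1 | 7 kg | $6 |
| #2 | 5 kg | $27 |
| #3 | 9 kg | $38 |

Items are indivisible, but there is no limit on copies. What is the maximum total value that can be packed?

$108

Best value-per-unit is #2 at 27/5, and filling with it alone uses weight 4×5=20. No mix of the others beats 4×27 = 108.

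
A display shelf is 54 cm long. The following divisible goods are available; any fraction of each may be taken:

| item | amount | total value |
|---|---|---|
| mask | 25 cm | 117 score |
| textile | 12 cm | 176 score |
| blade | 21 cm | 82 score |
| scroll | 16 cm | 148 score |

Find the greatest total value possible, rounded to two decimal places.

Take in order of value per unit:
- textile (176/12 per unit): all 12 → value 176, running total 176.00
- scroll (148/16 per unit): all 16 → value 148, running total 324.00
- mask (117/25 per unit): all 25 → value 117, running total 441.00
- blade (82/21 per unit): 1 of 21 → value 1×82/21 = 3.9048, running total 444.90
Total 444.90.

444.90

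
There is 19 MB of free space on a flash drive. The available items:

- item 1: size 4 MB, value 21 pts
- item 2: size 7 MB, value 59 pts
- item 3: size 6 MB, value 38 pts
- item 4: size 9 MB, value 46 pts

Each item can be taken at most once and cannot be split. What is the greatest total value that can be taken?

This is a 0/1 knapsack; check combinations near the capacity.
- item 1+item 2+item 3: size 4+7+6=17, value 21+59+38=118
- item 2+item 4: size 7+9=16, value 59+46=105
- item 1+item 3+item 4: size 4+6+9=19, value 21+38+46=105
Best: 118 pts.

118 pts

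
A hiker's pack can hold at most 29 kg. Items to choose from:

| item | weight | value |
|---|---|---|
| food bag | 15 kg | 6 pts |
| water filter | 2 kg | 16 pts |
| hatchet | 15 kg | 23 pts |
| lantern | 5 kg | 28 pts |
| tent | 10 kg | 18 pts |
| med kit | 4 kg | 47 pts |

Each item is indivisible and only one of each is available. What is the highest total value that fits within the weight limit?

Check high-value combinations within 29 kg:
- water filter+hatchet+lantern+med kit: weight 2+15+5+4=26, value 16+23+28+47=114
- water filter+lantern+tent+med kit: weight 2+5+10+4=21, value 16+28+18+47=109
- hatchet+lantern+med kit: weight 15+5+4=24, value 23+28+47=98
- food bag+water filter+lantern+med kit: weight 15+2+5+4=26, value 6+16+28+47=97
Best: 114 pts.

114 pts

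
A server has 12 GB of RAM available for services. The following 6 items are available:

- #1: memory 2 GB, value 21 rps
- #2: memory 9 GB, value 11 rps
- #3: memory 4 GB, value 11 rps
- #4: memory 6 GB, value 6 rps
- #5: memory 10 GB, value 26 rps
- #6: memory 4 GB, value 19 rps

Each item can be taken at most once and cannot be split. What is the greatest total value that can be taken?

51 rps

Check high-value combinations within 12 GB:
- #1+#3+#6: memory 2+4+4=10, value 21+11+19=51
- #1+#5: memory 2+10=12, value 21+26=47
- #1+#4+#6: memory 2+6+4=12, value 21+6+19=46
- #1+#6: memory 2+4=6, value 21+19=40
- #1+#3+#4: memory 2+4+6=12, value 21+11+6=38
Best: 51 rps.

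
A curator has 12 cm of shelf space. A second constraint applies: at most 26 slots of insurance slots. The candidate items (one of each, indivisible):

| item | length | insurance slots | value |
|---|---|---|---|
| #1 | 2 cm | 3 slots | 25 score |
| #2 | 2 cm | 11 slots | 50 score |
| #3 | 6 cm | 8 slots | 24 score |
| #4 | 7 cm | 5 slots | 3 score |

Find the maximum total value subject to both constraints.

Feasible sets respecting both limits:
- #1+#2+#3: length 10, insurance slots 22, value 99
- #1+#2+#4: length 11, insurance slots 19, value 78
- #1+#2: length 4, insurance slots 14, value 75
Best: 99 score.

99 score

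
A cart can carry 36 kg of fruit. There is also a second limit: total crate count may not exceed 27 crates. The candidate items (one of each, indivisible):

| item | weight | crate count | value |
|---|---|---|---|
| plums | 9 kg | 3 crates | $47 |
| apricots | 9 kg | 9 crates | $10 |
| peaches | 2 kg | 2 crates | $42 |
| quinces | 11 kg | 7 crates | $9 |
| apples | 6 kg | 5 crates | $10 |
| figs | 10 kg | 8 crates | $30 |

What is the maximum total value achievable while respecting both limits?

Feasible sets respecting both limits:
- plums+apricots+peaches+apples+figs: weight 36, crate count 27, value 139
- plums+apricots+peaches+figs: weight 30, crate count 22, value 129
- plums+peaches+apples+figs: weight 27, crate count 18, value 129
- plums+peaches+quinces+figs: weight 32, crate count 20, value 128
Best: $139.

$139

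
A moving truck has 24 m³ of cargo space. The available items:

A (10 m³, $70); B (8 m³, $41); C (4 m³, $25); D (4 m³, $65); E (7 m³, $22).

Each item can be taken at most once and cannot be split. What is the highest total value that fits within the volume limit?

This is a 0/1 knapsack; check combinations near the capacity.
- A+B+D: volume 10+8+4=22, value 70+41+65=176
- A+C+D: volume 10+4+4=18, value 70+25+65=160
- A+D+E: volume 10+4+7=21, value 70+65+22=157
- B+C+D+E: volume 8+4+4+7=23, value 41+25+65+22=153
- A+B+C: volume 10+8+4=22, value 70+41+25=136
Best: $176.

$176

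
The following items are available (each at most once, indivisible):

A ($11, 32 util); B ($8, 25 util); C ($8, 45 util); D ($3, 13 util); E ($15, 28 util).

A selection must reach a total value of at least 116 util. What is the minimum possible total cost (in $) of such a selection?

Subsets with value ≥ 116, sorted by total cost:
- A+C+D+E: cost 37, value 118
- A+B+C+E: cost 42, value 130
- A+B+C+D+E: cost 45, value 143
Minimum cost: 37 $.

37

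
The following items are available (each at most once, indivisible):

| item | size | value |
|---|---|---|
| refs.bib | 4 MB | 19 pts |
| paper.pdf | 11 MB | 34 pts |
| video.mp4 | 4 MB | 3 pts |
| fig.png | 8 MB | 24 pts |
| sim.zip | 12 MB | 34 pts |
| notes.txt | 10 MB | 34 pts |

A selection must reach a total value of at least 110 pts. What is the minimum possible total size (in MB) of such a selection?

Subsets with value ≥ 110, sorted by total size:
- refs.bib+paper.pdf+fig.png+notes.txt: size 33, value 111
- refs.bib+fig.png+sim.zip+notes.txt: size 34, value 111
- refs.bib+paper.pdf+fig.png+sim.zip: size 35, value 111
Minimum size: 33 MB.

33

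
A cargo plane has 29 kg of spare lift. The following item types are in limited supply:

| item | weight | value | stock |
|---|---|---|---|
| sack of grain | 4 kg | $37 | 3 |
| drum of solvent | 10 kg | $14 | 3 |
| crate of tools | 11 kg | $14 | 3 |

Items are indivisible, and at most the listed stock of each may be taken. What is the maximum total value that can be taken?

$125

Top feasible selections:
- 3×sack of grain + 1×drum of solvent: weight 22, value 125
- 3×sack of grain + 1×crate of tools: weight 23, value 125
- 3×sack of grain: weight 12, value 111
Best: $125.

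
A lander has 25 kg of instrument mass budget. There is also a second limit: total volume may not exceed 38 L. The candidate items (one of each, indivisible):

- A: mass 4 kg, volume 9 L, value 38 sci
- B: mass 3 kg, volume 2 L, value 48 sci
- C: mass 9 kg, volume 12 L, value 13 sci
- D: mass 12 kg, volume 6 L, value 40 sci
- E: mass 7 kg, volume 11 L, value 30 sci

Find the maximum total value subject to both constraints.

Feasible sets respecting both limits:
- A+B+C+E: mass 23, volume 34, value 129
- A+B+D: mass 19, volume 17, value 126
- B+D+E: mass 22, volume 19, value 118
Best: 129 sci.

129 sci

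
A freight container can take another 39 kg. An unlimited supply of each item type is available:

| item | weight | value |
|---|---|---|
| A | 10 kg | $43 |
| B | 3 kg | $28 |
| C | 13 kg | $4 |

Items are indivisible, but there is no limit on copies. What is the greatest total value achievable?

$364

Best value-per-unit is B at 28/3, and filling with it alone uses weight 13×3=39. No mix of the others beats 13×28 = 364.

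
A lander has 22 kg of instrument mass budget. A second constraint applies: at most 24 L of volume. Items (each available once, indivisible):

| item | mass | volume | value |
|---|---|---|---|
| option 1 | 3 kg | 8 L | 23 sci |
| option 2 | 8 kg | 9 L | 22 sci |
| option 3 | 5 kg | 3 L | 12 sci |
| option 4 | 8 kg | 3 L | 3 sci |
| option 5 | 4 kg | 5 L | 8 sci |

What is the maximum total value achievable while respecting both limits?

57 sci

Feasible sets respecting both limits:
- option 1+option 2+option 3: mass 16, volume 20, value 57
- option 1+option 2+option 5: mass 15, volume 22, value 53
- option 1+option 2+option 4: mass 19, volume 20, value 48
- option 1+option 3+option 4+option 5: mass 20, volume 19, value 46
Best: 57 sci.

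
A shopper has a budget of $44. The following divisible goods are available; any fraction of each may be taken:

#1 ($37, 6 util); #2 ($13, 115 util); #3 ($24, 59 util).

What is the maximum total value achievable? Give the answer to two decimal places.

Take in order of value per unit:
- #2 (115/13 per unit): all 13 → value 115, running total 115.00
- #3 (59/24 per unit): all 24 → value 59, running total 174.00
- #1 (6/37 per unit): 7 of 37 → value 7×6/37 = 1.1351, running total 175.14
Total 175.14.

175.14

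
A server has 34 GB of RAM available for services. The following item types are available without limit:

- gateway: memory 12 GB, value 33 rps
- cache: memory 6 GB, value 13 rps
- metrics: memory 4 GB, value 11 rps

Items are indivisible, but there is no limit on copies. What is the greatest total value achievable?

90 rps

Best value-per-unit is gateway at 33/12; filling with it alone gives 2×33 = 66.
Optimal mix: 2×gateway + 1×cache + 1×metrics → memory 34, value 90.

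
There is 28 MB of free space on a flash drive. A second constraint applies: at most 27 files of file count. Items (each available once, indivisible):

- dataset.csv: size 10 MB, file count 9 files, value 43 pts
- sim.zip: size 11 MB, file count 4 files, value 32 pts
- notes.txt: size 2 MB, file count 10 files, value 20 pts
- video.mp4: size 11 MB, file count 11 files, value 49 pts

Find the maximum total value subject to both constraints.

101 pts

Feasible sets respecting both limits:
- sim.zip+notes.txt+video.mp4: size 24, file count 25, value 101
- dataset.csv+sim.zip+notes.txt: size 23, file count 23, value 95
- dataset.csv+video.mp4: size 21, file count 20, value 92
- sim.zip+video.mp4: size 22, file count 15, value 81
Best: 101 pts.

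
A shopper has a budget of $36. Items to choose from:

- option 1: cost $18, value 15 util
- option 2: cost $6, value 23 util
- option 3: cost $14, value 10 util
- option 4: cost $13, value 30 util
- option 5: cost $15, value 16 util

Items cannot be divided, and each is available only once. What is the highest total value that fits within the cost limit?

69 util

Check high-value combinations within $36:
- option 2+option 4+option 5: cost 6+13+15=34, value 23+30+16=69
- option 2+option 3+option 4: cost 6+14+13=33, value 23+10+30=63
- option 2+option 4: cost 6+13=19, value 23+30=53
- option 2+option 3+option 5: cost 6+14+15=35, value 23+10+16=49
- option 4+option 5: cost 13+15=28, value 30+16=46
Best: 69 util.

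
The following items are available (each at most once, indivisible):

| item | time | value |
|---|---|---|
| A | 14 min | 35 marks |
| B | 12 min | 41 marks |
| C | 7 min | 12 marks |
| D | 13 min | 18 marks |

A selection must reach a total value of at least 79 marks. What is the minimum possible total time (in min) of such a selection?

33

Subsets with value ≥ 79, sorted by total time:
- A+B+C: time 33, value 88
- A+B+D: time 39, value 94
Minimum time: 33 min.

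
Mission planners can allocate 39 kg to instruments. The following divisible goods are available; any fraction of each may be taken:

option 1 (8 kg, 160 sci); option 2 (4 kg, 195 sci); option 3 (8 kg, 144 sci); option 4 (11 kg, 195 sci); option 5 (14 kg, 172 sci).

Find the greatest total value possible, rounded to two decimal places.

792.29

Take in order of value per unit:
- option 2 (195/4 per unit): all 4 → value 195, running total 195.00
- option 1 (160/8 per unit): all 8 → value 160, running total 355.00
- option 3 (144/8 per unit): all 8 → value 144, running total 499.00
- option 4 (195/11 per unit): all 11 → value 195, running total 694.00
- option 5 (172/14 per unit): 8 of 14 → value 8×172/14 = 98.2857, running total 792.29
Total 792.29.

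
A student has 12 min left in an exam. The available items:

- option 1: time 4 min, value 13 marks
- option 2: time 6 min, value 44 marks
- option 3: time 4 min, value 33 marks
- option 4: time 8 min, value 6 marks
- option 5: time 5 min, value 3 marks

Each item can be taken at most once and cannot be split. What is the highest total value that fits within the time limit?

This is a 0/1 knapsack; check combinations near the capacity.
- option 2+option 3: time 6+4=10, value 44+33=77
- option 1+option 2: time 4+6=10, value 13+44=57
- option 2+option 5: time 6+5=11, value 44+3=47
Best: 77 marks.

77 marks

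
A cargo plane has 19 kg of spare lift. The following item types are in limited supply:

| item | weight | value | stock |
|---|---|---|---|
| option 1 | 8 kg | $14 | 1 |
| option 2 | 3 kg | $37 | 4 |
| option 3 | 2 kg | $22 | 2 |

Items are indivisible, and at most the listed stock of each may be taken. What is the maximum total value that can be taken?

Top feasible selections:
- 4×option 2 + 2×option 3: weight 16, value 192
- 4×option 2 + 1×option 3: weight 14, value 170
Best: $192.

$192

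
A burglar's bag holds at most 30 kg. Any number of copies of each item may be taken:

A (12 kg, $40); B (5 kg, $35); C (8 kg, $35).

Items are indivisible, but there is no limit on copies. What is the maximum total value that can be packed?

$210

Best value-per-unit is B at 35/5, and filling with it alone uses weight 6×5=30. No mix of the others beats 6×35 = 210.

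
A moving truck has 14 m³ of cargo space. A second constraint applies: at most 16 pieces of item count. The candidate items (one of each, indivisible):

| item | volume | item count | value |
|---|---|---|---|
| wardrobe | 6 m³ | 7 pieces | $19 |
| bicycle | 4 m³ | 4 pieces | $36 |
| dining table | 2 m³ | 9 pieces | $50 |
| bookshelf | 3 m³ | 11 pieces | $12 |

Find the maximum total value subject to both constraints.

$86

Feasible sets respecting both limits:
- bicycle+dining table: volume 6, item count 13, value 86
- wardrobe+dining table: volume 8, item count 16, value 69
- wardrobe+bicycle: volume 10, item count 11, value 55
- dining table: volume 2, item count 9, value 50
Best: $86.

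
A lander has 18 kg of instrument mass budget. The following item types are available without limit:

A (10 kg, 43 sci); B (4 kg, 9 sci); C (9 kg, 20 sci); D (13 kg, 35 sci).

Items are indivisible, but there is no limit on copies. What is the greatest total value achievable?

61 sci

Best value-per-unit is A at 43/10; filling with it alone gives 1×43 = 43.
Optimal mix: 1×A + 2×B → mass 18, value 61.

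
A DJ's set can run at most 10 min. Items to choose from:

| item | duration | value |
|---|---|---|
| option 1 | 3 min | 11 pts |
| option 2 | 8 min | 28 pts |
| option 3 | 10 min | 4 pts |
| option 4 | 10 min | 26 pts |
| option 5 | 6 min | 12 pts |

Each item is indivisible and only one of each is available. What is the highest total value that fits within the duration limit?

28 pts

Check high-value combinations within 10 min:
- option 2: duration 8, value 28
- option 4: duration 10, value 26
- option 1+option 5: duration 3+6=9, value 11+12=23
- option 5: duration 6, value 12
- option 1: duration 3, value 11
Best: 28 pts.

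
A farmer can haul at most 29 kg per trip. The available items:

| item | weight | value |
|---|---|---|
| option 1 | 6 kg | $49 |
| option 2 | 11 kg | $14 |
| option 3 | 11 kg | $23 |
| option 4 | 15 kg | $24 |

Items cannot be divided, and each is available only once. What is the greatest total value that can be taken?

$86

This is a 0/1 knapsack; check combinations near the capacity.
- option 1+option 2+option 3: weight 6+11+11=28, value 49+14+23=86
- option 1+option 4: weight 6+15=21, value 49+24=73
- option 1+option 3: weight 6+11=17, value 49+23=72
- option 1+option 2: weight 6+11=17, value 49+14=63
Best: $86.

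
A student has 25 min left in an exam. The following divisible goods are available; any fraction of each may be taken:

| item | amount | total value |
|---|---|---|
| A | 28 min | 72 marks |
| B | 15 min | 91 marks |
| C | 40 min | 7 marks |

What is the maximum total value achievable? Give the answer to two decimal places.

Take in order of value per unit:
- B (91/15 per unit): all 15 → value 91, running total 91.00
- A (72/28 per unit): 10 of 28 → value 10×72/28 = 25.7143, running total 116.71
Total 116.71.

116.71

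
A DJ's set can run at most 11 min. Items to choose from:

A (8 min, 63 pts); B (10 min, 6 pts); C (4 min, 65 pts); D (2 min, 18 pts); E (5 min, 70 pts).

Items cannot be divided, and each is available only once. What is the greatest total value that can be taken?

153 pts

Check high-value combinations within 11 min:
- C+D+E: duration 4+2+5=11, value 65+18+70=153
- C+E: duration 4+5=9, value 65+70=135
- D+E: duration 2+5=7, value 18+70=88
Best: 153 pts.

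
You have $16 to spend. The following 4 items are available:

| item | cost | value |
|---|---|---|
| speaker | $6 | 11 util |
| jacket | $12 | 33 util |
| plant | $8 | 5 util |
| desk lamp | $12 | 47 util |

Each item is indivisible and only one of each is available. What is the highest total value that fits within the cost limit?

Check high-value combinations within $16:
- desk lamp: cost 12, value 47
- jacket: cost 12, value 33
- speaker+plant: cost 6+8=14, value 11+5=16
- speaker: cost 6, value 11
- plant: cost 8, value 5
Best: 47 util.

47 util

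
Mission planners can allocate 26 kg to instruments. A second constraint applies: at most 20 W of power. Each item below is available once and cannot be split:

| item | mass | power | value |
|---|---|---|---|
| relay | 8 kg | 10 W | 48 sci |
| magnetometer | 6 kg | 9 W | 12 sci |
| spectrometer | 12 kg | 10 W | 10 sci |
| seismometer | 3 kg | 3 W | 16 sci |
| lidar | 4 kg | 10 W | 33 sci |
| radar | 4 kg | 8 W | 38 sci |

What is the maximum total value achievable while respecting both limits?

86 sci

Feasible sets respecting both limits:
- relay+radar: mass 12, power 18, value 86
- relay+lidar: mass 12, power 20, value 81
- lidar+radar: mass 8, power 18, value 71
- magnetometer+seismometer+radar: mass 13, power 20, value 66
Best: 86 sci.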